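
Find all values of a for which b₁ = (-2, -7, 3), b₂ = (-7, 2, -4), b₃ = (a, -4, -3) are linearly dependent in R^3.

a = -25/2

Place the vectors as rows of a 3×3 matrix; dependence ⇔ determinant zero.
Cofactor expansion gives det = 22*a + 275.
This vanishes exactly when a = -25/2.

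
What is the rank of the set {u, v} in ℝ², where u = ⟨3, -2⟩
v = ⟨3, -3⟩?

2

Row-reduce the 2×2 matrix with these as rows.
Exactly 2 pivots survive; hence the rank is 2.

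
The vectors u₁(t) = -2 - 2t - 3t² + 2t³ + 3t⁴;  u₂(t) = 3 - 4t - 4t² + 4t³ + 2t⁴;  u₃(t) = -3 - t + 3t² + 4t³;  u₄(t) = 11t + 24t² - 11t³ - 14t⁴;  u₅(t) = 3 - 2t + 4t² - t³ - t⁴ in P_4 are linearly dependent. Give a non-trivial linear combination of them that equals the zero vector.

Take coordinates with respect to {1, t, …, t⁴}.
Set up α₁u₁ + … + α₅u₅ = 0 and solve the homogeneous system.
One solution (up to scaling) is (3, 2, -1, 1, -1).

3u₁ + 2u₂ - u₃ + u₄ - u₅ = 0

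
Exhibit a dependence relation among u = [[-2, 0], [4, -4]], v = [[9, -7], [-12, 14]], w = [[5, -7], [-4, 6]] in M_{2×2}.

2u + v - w = 0

Take coordinates with respect to {E₁₁, E₁₂, E₂₁, E₂₂}.
Solve the homogeneous system with u, v, w as columns by row-reducing the coefficient matrix.
One solution (up to scaling) is (2, 1, -1).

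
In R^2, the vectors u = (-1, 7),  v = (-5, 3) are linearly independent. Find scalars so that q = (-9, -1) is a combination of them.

Solve the system with u, v as columns and q as the right-hand side.
The system has the unique solution (α₁, α₂) = (-1, 2).

q = -u + 2v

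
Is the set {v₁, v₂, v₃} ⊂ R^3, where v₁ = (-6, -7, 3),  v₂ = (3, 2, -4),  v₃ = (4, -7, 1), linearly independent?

linearly independent

The matrix [v₁|v₂|v₃] has determinant 202.
A nonzero determinant means the columns are linearly independent.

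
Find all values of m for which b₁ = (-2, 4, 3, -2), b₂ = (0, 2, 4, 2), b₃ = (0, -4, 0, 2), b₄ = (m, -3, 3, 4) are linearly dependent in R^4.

Place the vectors as rows of a 4×4 matrix; dependence ⇔ determinant zero.
The determinant works out to 36*m - 8.
This vanishes exactly when m = 2/9.

m = 2/9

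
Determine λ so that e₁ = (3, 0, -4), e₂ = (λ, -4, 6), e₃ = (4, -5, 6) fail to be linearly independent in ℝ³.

λ = 23/10

Place the vectors as rows of a 3×3 matrix; dependence ⇔ determinant zero.
The determinant works out to 20*λ - 46.
This vanishes exactly when λ = 23/10.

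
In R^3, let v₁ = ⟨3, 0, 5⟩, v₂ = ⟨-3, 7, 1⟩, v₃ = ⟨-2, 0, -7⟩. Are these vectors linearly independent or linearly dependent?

Form the 3×3 matrix with these as columns; its determinant is -77.
A nonzero determinant means the columns are linearly independent.

linearly independent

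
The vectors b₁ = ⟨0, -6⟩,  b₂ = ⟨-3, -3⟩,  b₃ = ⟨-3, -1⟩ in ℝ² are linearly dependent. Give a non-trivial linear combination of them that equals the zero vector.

Row-reduce the matrix with b₁, b₂, b₃ as columns; the null space gives the coefficients.
A generator of the null space is (1, -3, 3).

b₁ - 3b₂ + 3b₃ = 0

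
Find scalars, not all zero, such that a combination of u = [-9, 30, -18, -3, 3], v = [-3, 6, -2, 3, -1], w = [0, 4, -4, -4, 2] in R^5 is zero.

Set up α₁u + … + α₃w = 0 and solve the homogeneous system.
One solution (up to scaling) is (1, -3, -3).

u - 3v - 3w = 0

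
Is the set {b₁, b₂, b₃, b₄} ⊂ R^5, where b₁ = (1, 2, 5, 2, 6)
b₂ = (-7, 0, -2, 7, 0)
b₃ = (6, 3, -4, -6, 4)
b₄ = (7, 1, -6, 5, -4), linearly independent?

linearly independent

Row-reduce the matrix whose columns are b₁, b₂, b₃, b₄.
The reduction yields 4 nonzero rows, so the rank is 4.
Since rank = 4 (the number of vectors), the set is linearly independent.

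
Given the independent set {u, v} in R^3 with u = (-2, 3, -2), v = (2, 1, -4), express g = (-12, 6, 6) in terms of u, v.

g = 3u - 3v

Solve the system with u, v as columns and g as the right-hand side.
The system has the unique solution (α₁, α₂) = (3, -3).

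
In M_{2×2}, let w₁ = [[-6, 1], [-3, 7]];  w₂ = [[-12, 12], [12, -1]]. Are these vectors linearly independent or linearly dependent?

linearly independent

Write each element as a coordinate vector in ℝ⁴ using {E₁₁, E₁₂, E₂₁, E₂₂}.
Place the vectors as rows of a 2×4 matrix and reduce to echelon form.
The reduction yields 2 nonzero rows, so the rank is 2.
Since rank = 2 (the number of vectors), the set is linearly independent.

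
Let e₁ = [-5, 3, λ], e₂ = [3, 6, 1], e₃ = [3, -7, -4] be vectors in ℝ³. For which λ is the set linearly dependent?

Dependence holds iff the 3×3 matrix [e₁ e₂ e₃] is singular.
Expanding, det = 130 - 39*λ.
Solving 130 - 39*λ = 0 yields λ = 10/3.

λ = 10/3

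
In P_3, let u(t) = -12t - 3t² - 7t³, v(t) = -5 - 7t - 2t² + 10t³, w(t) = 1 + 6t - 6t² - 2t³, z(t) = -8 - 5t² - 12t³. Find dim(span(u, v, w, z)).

Pass to coordinate vectors with respect to the basis {1, t, …, t³}.
Apply Gaussian elimination to the matrix whose rows are u, v, w, z.
Exactly 4 pivots survive; hence the rank is 4.

dim = 4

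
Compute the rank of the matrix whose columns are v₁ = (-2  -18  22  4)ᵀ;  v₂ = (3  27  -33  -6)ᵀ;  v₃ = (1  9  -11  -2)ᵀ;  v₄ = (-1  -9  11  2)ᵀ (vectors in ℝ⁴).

1

Form the matrix with v₁, v₂, v₃, v₄ as columns and reduce.
Exactly 1 pivot survives; hence the rank is 1.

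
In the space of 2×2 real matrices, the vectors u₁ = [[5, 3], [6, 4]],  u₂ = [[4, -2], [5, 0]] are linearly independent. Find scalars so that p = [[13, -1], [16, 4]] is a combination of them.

p = u₁ + 2u₂

Take coordinate vectors relative to {E₁₁, E₁₂, E₂₁, E₂₂}.
Solve the system with u₁, u₂ as columns and p as the right-hand side.
The system has the unique solution (α₁, α₂) = (1, 2).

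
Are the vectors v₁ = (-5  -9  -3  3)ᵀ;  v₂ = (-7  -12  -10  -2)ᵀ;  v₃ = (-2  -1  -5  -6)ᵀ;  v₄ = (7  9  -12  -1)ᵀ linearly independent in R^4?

Form the 4×4 matrix with these as columns; its determinant is -833.
A nonzero determinant means the columns are linearly independent.

linearly independent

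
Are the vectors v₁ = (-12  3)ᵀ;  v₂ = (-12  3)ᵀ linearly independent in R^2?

Two of the vectors are equal, giving an immediate dependence.

linearly dependent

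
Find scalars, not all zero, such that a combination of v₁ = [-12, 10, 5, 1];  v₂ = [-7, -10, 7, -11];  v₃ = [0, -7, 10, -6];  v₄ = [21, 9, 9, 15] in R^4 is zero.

3v₂ - 3v₃ + v₄ = 0

Write the vectors as columns of a matrix and find a nonzero vector in its null space.
A generator of the null space is (0, 3, -3, 1).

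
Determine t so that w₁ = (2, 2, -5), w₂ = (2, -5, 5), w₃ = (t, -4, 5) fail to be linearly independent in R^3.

Dependence holds iff the 3×3 matrix [w₁ w₂ w₃] is singular.
The determinant works out to 10 - 15*t.
Setting this to zero gives t = 2/3.

t = 2/3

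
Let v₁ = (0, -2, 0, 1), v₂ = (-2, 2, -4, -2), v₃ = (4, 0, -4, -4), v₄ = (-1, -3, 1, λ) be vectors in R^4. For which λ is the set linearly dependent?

λ = 5/2

The set is linearly dependent precisely when det[v₁; v₂; v₃; v₄] = 0.
Cofactor expansion gives det = 48*λ - 120.
This vanishes exactly when λ = 5/2.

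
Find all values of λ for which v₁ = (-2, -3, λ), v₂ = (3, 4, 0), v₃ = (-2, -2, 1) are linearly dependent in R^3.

The vectors are dependent exactly when the determinant of the matrix with rows v₁, v₂, v₃ vanishes.
Cofactor expansion gives det = 2*λ + 1.
Solving 2*λ + 1 = 0 yields λ = -1/2.

λ = -1/2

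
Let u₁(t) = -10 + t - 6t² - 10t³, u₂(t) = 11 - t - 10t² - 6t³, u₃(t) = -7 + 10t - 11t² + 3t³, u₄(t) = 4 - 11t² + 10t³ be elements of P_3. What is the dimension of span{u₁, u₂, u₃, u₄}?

4

Use coordinates relative to {1, t, …, t³}.
Form the matrix with u₁, u₂, u₃, u₄ as columns and reduce.
Exactly 4 pivots survive; hence the rank is 4.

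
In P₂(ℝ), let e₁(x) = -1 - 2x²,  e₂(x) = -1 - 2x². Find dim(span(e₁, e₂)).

dim = 1

Represent each element by its coordinate vector in ℝ³.
Apply Gaussian elimination to the matrix whose rows are e₁, e₂.
The echelon form has 1 nonzero row, so the rank is 1.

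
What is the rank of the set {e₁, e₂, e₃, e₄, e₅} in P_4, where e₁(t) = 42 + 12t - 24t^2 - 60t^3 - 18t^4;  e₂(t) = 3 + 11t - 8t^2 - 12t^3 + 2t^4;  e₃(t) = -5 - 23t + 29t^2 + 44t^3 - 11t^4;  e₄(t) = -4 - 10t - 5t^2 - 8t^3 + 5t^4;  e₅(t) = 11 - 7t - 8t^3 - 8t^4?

3

Represent each element by its coordinate vector in ℝ⁵.
Row-reduce the 5×5 matrix with these as rows.
Exactly 3 pivots survive; hence the rank is 3.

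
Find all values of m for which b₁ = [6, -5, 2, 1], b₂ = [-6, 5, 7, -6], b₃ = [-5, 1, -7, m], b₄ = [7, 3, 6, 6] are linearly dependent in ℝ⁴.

m = -1/3

Dependence holds iff the 4×4 matrix [b₁ b₂ b₃ b₄] is singular.
Expanding, det = 477*m + 159.
Setting this to zero gives m = -1/3.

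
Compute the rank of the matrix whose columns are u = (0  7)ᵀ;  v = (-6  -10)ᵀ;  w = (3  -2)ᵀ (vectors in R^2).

Form the matrix with u, v, w as columns and reduce.
The echelon form has 2 nonzero rows, so the rank is 2.
(With 3 elements in a 2-dimensional space the rank is at most 2.)

2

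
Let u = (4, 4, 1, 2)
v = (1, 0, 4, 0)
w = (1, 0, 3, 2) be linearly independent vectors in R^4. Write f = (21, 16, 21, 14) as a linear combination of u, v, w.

f = 4u + 2v + 3w

Since u, v, w are independent, the coefficients expressing f are uniquely determined by a linear system.
Back-substitution yields (α₁, α₂, α₃) = (4, 2, 3).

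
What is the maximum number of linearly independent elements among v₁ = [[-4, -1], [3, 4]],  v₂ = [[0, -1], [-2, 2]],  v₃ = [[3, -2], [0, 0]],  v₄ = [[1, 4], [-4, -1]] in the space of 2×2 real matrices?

4

Use coordinates relative to {E₁₁, E₁₂, E₂₁, E₂₂}.
Row-reduce the 4×4 matrix with these as rows.
There are 4 pivot columns, so rank = 4.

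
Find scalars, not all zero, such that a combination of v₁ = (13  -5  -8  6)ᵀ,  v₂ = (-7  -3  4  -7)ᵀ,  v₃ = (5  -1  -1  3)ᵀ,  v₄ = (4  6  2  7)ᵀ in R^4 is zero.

v₁ + v₂ - 2v₃ + v₄ = 0

Solve the homogeneous system with v₁, v₂, v₃, v₄ as columns by row-reducing the coefficient matrix.
The free variable yields coefficients (1, 1, -2, 1) (any nonzero multiple also works).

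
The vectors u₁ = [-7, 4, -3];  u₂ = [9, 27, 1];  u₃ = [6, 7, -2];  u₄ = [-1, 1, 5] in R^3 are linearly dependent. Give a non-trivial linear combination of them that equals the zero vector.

u₁ - u₂ + 3u₃ + 2u₄ = 0

Row-reduce the matrix with u₁, u₂, u₃, u₄ as columns; the null space gives the coefficients.
The free variable yields coefficients (1, -1, 3, 2) (any nonzero multiple also works).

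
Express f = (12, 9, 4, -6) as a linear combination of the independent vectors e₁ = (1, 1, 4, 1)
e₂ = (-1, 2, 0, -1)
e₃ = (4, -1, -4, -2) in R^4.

f = 4e₁ + 4e₂ + 3e₃

Since e₁, e₂, e₃ are independent, the coefficients expressing f are uniquely determined by a linear system.
Row-reducing the augmented matrix gives the unique coefficients (a₁, a₂, a₃) = (4, 4, 3).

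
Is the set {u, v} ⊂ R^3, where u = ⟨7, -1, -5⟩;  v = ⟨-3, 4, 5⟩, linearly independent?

Place the vectors as rows of a 2×3 matrix and reduce to echelon form.
The reduction yields 2 nonzero rows, so the rank is 2.
Since rank = 2 (the number of vectors), the set is linearly independent.

linearly independent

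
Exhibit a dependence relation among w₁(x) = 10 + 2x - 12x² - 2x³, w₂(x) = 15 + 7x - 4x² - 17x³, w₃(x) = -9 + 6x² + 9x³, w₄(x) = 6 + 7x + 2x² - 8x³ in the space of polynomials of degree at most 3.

Pass to coordinate vectors relative to the basis {1, x, …, x³}.
Solve the homogeneous system with w₁, w₂, w₃, w₄ as columns by row-reducing the coefficient matrix.
A generator of the null space is (0, 1, 1, -1).

w₂ + w₃ - w₄ = 0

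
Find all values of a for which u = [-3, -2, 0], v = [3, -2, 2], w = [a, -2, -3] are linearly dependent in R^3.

a = -12

Dependence holds iff the 3×3 matrix [u v w] is singular.
Expanding, det = -4*a - 48.
This vanishes exactly when a = -12.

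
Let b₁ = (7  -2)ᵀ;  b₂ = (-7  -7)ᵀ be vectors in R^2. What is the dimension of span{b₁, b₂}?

Apply Gaussian elimination to the matrix whose rows are b₁, b₂.
The echelon form has 2 nonzero rows, so the rank is 2.

dim = 2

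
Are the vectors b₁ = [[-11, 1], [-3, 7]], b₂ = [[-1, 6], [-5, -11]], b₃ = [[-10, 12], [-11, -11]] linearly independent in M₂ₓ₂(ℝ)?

Take coordinates with respect to the standard basis {E₁₁, E₁₂, E₂₁, E₂₂}.
Place the vectors as rows of a 3×4 matrix and reduce to echelon form.
The reduction yields 3 nonzero rows, so the rank is 3.
Since rank = 3 (the number of vectors), the set is linearly independent.

linearly independent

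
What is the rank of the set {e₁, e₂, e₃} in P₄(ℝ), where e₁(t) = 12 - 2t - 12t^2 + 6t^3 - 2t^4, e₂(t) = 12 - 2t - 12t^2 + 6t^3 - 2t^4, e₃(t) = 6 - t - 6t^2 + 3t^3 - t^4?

Represent each element by its coordinate vector in ℝ⁵.
Form the matrix with e₁, e₂, e₃ as columns and reduce.
The echelon form has 1 nonzero row, so the rank is 1.

rank 1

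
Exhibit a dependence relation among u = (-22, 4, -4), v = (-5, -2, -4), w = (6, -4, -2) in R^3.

u - 2v + 2w = 0

Write the vectors as columns of a matrix and find a nonzero vector in its null space.
The free variable yields coefficients (1, -2, 2) (any nonzero multiple also works).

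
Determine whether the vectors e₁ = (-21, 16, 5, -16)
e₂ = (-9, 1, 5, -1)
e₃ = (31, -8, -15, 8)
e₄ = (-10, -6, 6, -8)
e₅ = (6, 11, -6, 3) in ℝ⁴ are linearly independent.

There are 5 vectors in a 4-dimensional space, so they cannot be linearly independent.

linearly dependent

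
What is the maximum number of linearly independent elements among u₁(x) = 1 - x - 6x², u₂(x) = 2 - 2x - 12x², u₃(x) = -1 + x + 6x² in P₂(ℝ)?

Use coordinates relative to {1, x, x²}.
Row-reduce the 3×3 matrix with these as rows.
There is 1 pivot column, so rank = 1.

1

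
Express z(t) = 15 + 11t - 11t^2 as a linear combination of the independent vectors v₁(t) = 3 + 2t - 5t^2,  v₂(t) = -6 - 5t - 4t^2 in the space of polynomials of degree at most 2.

Take coordinate vectors relative to {1, t, t^2}.
Write z = α₁v₁ + α₂v₂ and equate components.
Back-substitution yields (α₁, α₂) = (3, -1).

z = 3v₁ - v₂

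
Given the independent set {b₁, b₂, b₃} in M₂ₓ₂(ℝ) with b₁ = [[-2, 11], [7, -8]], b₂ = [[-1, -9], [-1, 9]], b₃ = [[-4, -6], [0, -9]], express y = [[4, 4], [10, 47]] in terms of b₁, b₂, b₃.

Identify each element with its coordinate vector in ℝ⁴ via {E₁₁, E₁₂, E₂₁, E₂₂}.
Solve the system with b₁, b₂, b₃ as columns and y as the right-hand side.
Row-reducing the augmented matrix gives the unique coefficients (a₁, a₂, a₃) = (2, 4, -3).

y = 2b₁ + 4b₂ - 3b₃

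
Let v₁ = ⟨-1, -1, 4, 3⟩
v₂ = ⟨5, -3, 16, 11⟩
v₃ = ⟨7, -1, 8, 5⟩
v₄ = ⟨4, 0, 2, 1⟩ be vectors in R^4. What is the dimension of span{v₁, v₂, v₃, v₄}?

Apply Gaussian elimination to the matrix whose rows are v₁, v₂, v₃, v₄.
There are 2 pivot columns, so rank = 2.

dim = 2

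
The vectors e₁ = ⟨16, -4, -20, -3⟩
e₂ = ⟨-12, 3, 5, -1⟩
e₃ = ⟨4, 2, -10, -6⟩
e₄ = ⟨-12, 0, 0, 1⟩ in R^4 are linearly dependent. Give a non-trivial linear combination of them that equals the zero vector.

Row-reduce the matrix with e₁, e₂, e₃, e₄ as columns; the null space gives the coefficients.
A generator of the null space is (1, 2, -1, -1).

e₁ + 2e₂ - e₃ - e₄ = 0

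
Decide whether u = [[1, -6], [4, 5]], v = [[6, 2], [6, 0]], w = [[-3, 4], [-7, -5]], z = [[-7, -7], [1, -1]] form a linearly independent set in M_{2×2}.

linearly independent

Take coordinates with respect to the standard basis {E₁₁, E₁₂, E₂₁, E₂₂}.
The matrix [u|v|w|z] has determinant 522.
A nonzero determinant means the columns are linearly independent.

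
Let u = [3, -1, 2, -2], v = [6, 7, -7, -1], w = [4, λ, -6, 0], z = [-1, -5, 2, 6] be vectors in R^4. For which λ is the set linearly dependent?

λ = 28/5

Place the vectors as rows of a 4×4 matrix; dependence ⇔ determinant zero.
The determinant works out to 200*λ - 1120.
Setting this to zero gives λ = 28/5.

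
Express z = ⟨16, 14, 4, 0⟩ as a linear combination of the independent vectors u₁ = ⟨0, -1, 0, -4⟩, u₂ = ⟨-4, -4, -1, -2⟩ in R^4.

Since u₁, u₂ are independent, the coefficients expressing z are uniquely determined by a linear system.
Back-substitution yields (α₁, α₂) = (2, -4).

z = 2u₁ - 4u₂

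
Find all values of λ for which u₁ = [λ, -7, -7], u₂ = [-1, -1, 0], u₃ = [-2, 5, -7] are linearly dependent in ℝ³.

λ = -14

The set is linearly dependent precisely when det[u₁; u₂; u₃] = 0.
Expanding, det = 7*λ + 98.
Solving 7*λ + 98 = 0 yields λ = -14.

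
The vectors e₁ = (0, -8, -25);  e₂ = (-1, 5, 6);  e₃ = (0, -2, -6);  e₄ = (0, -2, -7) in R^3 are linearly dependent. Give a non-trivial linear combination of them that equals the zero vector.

e₁ - 3e₃ - e₄ = 0

Solve the homogeneous system with e₁, e₂, e₃, e₄ as columns by row-reducing the coefficient matrix.
A generator of the null space is (1, 0, -3, -1).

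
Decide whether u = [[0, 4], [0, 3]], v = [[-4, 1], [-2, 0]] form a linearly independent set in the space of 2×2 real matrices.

linearly independent

Take coordinates with respect to the standard basis {E₁₁, E₁₂, E₂₁, E₂₂}.
Place the vectors as rows of a 2×4 matrix and reduce to echelon form.
The reduction yields 2 nonzero rows, so the rank is 2.
Since rank = 2 (the number of vectors), the set is linearly independent.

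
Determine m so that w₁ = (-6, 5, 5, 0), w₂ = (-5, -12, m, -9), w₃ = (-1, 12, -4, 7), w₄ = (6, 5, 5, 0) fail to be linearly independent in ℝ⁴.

The set is linearly dependent precisely when det[w₁; w₂; w₃; w₄] = 0.
Expanding, det = 3600 - 420*m.
Setting this to zero gives m = 60/7.

m = 60/7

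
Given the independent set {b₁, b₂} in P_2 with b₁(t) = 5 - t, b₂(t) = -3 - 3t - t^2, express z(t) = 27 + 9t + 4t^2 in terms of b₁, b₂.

z = 3b₁ - 4b₂

Identify each element with its coordinate vector in ℝ³ via {1, t, t^2}.
Write z = c₁b₁ + c₂b₂ and equate components.
Back-substitution yields (c₁, c₂) = (3, -4).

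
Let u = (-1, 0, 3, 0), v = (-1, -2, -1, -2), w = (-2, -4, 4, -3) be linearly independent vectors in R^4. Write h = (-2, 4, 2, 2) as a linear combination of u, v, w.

Since u, v, w are independent, the coefficients expressing h are uniquely determined by a linear system.
Back-substitution yields (α₁, α₂, α₃) = (4, 2, -2).

h = 4u + 2v - 2w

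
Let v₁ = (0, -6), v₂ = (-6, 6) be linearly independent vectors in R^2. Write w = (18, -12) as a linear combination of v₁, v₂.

w = -v₁ - 3v₂

Solve the system with v₁, v₂ as columns and w as the right-hand side.
Back-substitution yields (a₁, a₂) = (-1, -3).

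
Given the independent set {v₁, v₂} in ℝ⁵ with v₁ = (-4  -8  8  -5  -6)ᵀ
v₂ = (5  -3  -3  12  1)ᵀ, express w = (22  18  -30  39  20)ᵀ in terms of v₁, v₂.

w = -3v₁ + 2v₂

Write w = α₁v₁ + α₂v₂ and equate components.
Row-reducing the augmented matrix gives the unique coefficients (α₁, α₂) = (-3, 2).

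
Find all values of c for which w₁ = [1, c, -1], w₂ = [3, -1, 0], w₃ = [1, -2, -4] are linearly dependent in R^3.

The vectors are dependent exactly when the determinant of the matrix with rows w₁, w₂, w₃ vanishes.
The determinant works out to 12*c + 9.
Solving 12*c + 9 = 0 yields c = -3/4.

c = -3/4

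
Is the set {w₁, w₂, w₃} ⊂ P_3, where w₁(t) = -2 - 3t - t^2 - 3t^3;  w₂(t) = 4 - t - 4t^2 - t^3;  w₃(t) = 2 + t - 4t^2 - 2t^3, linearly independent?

linearly independent

Take coordinates with respect to the standard basis {1, t, …, t^3}.
Row-reduce the matrix whose columns are w₁, w₂, w₃.
The reduction yields 3 nonzero rows, so the rank is 3.
Since rank = 3 (the number of vectors), the set is linearly independent.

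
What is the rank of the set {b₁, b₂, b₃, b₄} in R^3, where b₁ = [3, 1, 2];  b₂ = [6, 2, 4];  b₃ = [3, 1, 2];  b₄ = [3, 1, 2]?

Row-reduce the 4×3 matrix with these as rows.
The echelon form has 1 nonzero row, so the rank is 1.
(With 4 elements in a 3-dimensional space the rank is at most 3.)

1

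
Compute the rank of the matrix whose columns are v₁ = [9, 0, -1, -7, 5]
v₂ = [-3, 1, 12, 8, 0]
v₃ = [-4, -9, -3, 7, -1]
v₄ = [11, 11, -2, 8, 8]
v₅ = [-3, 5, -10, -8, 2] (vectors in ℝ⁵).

5

Form the matrix with v₁, v₂, v₃, v₄, v₅ as columns and reduce.
The echelon form has 5 nonzero rows, so the rank is 5.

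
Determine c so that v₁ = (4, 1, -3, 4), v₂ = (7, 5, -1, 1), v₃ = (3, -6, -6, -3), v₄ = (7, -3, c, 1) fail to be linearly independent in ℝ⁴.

The set is linearly dependent precisely when det[v₁; v₂; v₃; v₄] = 0.
Cofactor expansion gives det = 240*c + 1776.
This vanishes exactly when c = -37/5.

c = -37/5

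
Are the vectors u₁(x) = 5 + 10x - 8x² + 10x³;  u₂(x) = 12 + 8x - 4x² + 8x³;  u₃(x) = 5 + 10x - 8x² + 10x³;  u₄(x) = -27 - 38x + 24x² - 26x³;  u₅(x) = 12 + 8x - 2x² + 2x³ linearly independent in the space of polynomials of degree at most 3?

Take coordinates with respect to the standard basis {1, x, …, x³}.
There are 5 vectors in a 4-dimensional space, so they cannot be linearly independent.

linearly dependent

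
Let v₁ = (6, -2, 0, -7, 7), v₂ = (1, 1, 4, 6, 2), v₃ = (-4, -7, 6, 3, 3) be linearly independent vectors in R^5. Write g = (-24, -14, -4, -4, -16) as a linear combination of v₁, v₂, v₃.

Solve the system with v₁, v₂, v₃ as columns and g as the right-hand side.
The system has the unique solution (c₁, c₂, c₃) = (-2, -4, 2).

g = -2v₁ - 4v₂ + 2v₃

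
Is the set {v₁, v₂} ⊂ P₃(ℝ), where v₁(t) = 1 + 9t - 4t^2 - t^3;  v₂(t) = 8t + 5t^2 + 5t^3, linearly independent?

Take coordinates with respect to the standard basis {1, t, …, t^3}.
Row-reduce the matrix whose columns are v₁, v₂.
The reduction yields 2 nonzero rows, so the rank is 2.
Since rank = 2 (the number of vectors), the set is linearly independent.

linearly independent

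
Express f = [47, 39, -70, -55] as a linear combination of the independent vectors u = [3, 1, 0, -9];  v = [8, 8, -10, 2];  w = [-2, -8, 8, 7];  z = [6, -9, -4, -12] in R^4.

f = u + 3v - 4w + 2z

Set up the augmented matrix [u | v | w | z | f] and row-reduce.
Row-reducing the augmented matrix gives the unique coefficients (a₁, …, a₄) = (1, 3, -4, 2).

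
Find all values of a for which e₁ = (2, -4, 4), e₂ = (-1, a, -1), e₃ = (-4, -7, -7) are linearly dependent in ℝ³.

a = -13

Place the vectors as rows of a 3×3 matrix; dependence ⇔ determinant zero.
Expanding, det = 2*a + 26.
Setting this to zero gives a = -13.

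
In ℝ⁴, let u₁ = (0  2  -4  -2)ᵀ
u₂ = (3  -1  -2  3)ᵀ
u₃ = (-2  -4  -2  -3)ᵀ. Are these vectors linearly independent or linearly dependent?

linearly independent

Row-reduce the matrix whose columns are u₁, u₂, u₃.
The reduction yields 3 nonzero rows, so the rank is 3.
Since rank = 3 (the number of vectors), the set is linearly independent.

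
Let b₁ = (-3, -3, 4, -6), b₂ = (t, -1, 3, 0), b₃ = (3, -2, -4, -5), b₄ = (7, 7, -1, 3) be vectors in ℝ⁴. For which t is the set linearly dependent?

t = -22/7

The set is linearly dependent precisely when det[b₁; b₂; b₃; b₄] = 0.
The determinant works out to 245*t + 770.
Setting this to zero gives t = -22/7.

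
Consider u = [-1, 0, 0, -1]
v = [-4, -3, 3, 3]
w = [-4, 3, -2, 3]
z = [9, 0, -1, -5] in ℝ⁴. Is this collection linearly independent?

The matrix [u|v|w|z] has determinant 0.
A zero determinant means the columns are linearly dependent.

linearly dependent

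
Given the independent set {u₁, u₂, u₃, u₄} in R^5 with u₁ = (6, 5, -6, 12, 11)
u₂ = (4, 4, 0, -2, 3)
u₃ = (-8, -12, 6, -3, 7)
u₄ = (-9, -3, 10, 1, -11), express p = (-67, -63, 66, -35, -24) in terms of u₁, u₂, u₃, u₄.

p = -2u₁ + u₂ + 4u₃ + 3u₄

Solve the system with u₁, u₂, u₃, u₄ as columns and p as the right-hand side.
Back-substitution yields (c₁, …, c₄) = (-2, 1, 4, 3).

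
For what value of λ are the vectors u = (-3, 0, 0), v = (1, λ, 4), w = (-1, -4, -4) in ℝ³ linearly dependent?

λ = 4

Dependence holds iff the 3×3 matrix [u v w] is singular.
The determinant works out to 12*λ - 48.
Setting this to zero gives λ = 4.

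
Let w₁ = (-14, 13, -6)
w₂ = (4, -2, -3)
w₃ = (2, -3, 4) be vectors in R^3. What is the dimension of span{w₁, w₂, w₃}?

2

Row-reduce the 3×3 matrix with these as rows.
There are 2 pivot columns, so rank = 2.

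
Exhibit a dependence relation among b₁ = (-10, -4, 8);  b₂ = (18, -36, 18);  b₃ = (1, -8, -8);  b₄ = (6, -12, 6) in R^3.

Write the vectors as columns of a matrix and find a nonzero vector in its null space.
A generator of the null space is (0, 1, 0, -3).

b₂ - 3b₄ = 0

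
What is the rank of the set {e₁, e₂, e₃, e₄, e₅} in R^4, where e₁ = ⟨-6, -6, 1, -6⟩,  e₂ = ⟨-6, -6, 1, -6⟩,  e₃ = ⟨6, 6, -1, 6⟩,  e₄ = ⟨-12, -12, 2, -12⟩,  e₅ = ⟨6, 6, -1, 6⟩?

1

Form the matrix with e₁, e₂, e₃, e₄, e₅ as columns and reduce.
Reduction leaves 1 leading entry, giving rank 1.
(With 5 elements in a 4-dimensional space the rank is at most 4.)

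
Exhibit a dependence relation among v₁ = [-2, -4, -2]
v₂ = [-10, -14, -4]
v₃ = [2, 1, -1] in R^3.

3v₁ - v₂ - 2v₃ = 0

Solve the homogeneous system with v₁, v₂, v₃ as columns by row-reducing the coefficient matrix.
A generator of the null space is (3, -1, -2).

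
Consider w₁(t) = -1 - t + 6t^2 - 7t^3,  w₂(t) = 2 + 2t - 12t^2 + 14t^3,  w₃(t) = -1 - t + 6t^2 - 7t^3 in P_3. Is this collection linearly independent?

linearly dependent

Take coordinates with respect to the standard basis {1, t, …, t^3}.
Row-reduce the matrix whose columns are w₁, w₂, w₃.
The reduction yields 1 nonzero row, so the rank is 1.
Since rank 1 < 3, the set is linearly dependent.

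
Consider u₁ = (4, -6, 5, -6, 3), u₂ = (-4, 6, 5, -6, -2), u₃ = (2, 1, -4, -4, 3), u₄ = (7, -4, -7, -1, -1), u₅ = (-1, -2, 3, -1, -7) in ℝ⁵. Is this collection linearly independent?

Form the 5×5 matrix with these as columns; its determinant is 10424.
A nonzero determinant means the columns are linearly independent.

linearly independent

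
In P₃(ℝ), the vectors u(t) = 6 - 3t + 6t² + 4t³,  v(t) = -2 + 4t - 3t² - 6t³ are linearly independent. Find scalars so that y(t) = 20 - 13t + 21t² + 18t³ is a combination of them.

Work in coordinates with respect to the standard basis {1, t, …, t³}.
Since u, v are independent, the coefficients expressing y are uniquely determined by a linear system.
Row-reducing the augmented matrix gives the unique coefficients (α₁, α₂) = (3, -1).

y = 3u - v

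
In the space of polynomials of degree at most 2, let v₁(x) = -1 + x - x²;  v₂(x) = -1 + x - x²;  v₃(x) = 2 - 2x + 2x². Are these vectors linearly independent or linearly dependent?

linearly dependent

Take coordinates with respect to the standard basis {1, x, x²}.
One vector is a scalar multiple of another, so the set is dependent.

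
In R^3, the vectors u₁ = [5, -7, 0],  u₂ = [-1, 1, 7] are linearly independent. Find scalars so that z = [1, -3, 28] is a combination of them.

Since u₁, u₂ are independent, the coefficients expressing z are uniquely determined by a linear system.
Back-substitution yields (c₁, c₂) = (1, 4).

z = u₁ + 4u₂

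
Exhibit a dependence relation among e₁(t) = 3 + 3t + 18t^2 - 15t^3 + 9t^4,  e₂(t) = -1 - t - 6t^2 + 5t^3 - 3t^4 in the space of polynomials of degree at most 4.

Pass to coordinate vectors relative to the basis {1, t, …, t^4}.
Write the vectors as columns of a matrix and find a nonzero vector in its null space.
The free variable yields coefficients (1, 3) (any nonzero multiple also works).

e₁ + 3e₂ = 0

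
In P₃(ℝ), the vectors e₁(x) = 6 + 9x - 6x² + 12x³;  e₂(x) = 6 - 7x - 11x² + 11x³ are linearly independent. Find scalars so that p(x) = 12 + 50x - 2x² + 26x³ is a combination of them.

Take coordinate vectors relative to {1, x, …, x³}.
Solve the system with e₁, e₂ as columns and p as the right-hand side.
Back-substitution yields (α₁, α₂) = (4, -2).

p = 4e₁ - 2e₂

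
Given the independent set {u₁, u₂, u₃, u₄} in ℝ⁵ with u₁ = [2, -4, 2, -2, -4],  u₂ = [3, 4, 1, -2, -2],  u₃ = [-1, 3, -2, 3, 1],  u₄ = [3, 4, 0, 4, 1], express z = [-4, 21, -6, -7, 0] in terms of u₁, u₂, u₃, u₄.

Set up the augmented matrix [u₁ | u₂ | u₃ | u₄ | z] and row-reduce.
The system has the unique solution (a₁, …, a₄) = (-2, 4, 3, -3).

z = -2u₁ + 4u₂ + 3u₃ - 3u₄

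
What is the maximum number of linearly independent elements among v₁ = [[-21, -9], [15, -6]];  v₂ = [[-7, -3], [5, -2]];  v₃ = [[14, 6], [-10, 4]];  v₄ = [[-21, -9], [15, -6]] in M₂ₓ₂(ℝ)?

1

Represent each element by its coordinate vector in ℝ⁴.
Form the matrix with v₁, v₂, v₃, v₄ as columns and reduce.
There is 1 pivot column, so rank = 1.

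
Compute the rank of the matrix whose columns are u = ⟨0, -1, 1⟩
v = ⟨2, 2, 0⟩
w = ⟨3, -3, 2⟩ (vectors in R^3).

3

Apply Gaussian elimination to the matrix whose rows are u, v, w.
The echelon form has 3 nonzero rows, so the rank is 3.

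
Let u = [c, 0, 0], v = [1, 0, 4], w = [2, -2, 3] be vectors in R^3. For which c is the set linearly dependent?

c = 0

The vectors are dependent exactly when the determinant of the matrix with rows u, v, w vanishes.
Expanding, det = 8*c.
This vanishes exactly when c = 0.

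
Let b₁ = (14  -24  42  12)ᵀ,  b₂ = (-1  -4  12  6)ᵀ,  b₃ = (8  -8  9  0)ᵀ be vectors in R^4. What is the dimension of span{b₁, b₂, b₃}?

dim = 2

Form the matrix with b₁, b₂, b₃ as columns and reduce.
There are 2 pivot columns, so rank = 2.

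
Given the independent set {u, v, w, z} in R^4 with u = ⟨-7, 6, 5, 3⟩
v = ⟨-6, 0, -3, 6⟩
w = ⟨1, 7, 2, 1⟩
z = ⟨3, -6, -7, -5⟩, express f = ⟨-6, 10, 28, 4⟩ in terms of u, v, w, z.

f = u - 2v - 2w - 3z

Since u, v, w, z are independent, the coefficients expressing f are uniquely determined by a linear system.
Row-reducing the augmented matrix gives the unique coefficients (c₁, …, c₄) = (1, -2, -2, -3).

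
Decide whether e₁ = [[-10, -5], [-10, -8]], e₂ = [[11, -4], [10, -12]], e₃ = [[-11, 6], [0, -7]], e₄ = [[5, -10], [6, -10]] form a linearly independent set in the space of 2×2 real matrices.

Take coordinates with respect to the standard basis {E₁₁, E₁₂, E₂₁, E₂₂}.
Form the 4×4 matrix with these as columns; its determinant is 17576.
A nonzero determinant means the columns are linearly independent.

linearly independent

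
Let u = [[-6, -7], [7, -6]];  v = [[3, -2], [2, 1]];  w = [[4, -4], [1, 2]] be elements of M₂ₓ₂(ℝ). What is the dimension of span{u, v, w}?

Pass to coordinate vectors with respect to the basis {E₁₁, E₁₂, E₂₁, E₂₂}.
Form the matrix with u, v, w as columns and reduce.
Reduction leaves 3 leading entries, giving rank 3.

3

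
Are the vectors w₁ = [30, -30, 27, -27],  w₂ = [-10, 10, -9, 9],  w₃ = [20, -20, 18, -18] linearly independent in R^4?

linearly dependent

Row-reduce the matrix whose columns are w₁, w₂, w₃.
The reduction yields 1 nonzero row, so the rank is 1.
Since rank 1 < 3, the set is linearly dependent.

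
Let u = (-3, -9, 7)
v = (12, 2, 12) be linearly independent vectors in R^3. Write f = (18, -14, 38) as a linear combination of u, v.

Since u, v are independent, the coefficients expressing f are uniquely determined by a linear system.
Back-substitution yields (α₁, α₂) = (2, 2).

f = 2u + 2v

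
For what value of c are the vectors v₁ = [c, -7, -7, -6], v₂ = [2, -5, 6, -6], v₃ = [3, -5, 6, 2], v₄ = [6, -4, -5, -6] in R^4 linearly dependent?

c = 41/4

The set is linearly dependent precisely when det[v₁; v₂; v₃; v₄] = 0.
The determinant works out to 4018 - 392*c.
This vanishes exactly when c = 41/4.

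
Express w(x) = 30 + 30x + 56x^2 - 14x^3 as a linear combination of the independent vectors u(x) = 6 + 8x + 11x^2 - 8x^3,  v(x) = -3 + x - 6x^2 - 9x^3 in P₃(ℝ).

Take coordinate vectors relative to {1, x, …, x^3}.
Set up the augmented matrix [u | v | w] and row-reduce.
Back-substitution yields (c₁, c₂) = (4, -2).

w = 4u - 2v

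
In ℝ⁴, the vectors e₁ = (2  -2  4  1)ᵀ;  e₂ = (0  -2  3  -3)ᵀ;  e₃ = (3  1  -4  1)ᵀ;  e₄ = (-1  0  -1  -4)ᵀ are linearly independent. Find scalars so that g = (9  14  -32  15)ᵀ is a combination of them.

g = -2e₁ - 3e₂ + 4e₃ - e₄

Since e₁, e₂, e₃, e₄ are independent, the coefficients expressing g are uniquely determined by a linear system.
Row-reducing the augmented matrix gives the unique coefficients (α₁, …, α₄) = (-2, -3, 4, -1).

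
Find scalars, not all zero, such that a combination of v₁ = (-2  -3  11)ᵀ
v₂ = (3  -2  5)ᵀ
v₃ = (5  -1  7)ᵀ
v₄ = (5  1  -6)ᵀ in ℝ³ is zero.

v₁ - v₂ + v₄ = 0

Write the vectors as columns of a matrix and find a nonzero vector in its null space.
The free variable yields coefficients (1, -1, 0, 1) (any nonzero multiple also works).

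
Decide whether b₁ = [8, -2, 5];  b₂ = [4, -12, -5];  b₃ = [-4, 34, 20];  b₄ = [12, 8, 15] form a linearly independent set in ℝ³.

There are 4 vectors in a 3-dimensional space, so they cannot be linearly independent.

linearly dependent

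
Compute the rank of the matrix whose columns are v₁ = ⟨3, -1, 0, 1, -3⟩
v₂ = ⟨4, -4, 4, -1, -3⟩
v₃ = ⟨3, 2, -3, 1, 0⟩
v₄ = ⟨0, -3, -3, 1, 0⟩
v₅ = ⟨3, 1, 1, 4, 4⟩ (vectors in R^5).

rank 5

Apply Gaussian elimination to the matrix whose rows are v₁, v₂, v₃, v₄, v₅.
Reduction leaves 5 leading entries, giving rank 5.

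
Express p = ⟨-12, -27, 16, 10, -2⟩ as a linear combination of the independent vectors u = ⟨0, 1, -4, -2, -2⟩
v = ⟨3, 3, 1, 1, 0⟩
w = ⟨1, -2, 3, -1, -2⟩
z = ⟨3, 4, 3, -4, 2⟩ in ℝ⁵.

p = -4u - 3v + 3w - 2z

Write p = α₁u + … + α₄z and equate components.
Row-reducing the augmented matrix gives the unique coefficients (α₁, …, α₄) = (-4, -3, 3, -2).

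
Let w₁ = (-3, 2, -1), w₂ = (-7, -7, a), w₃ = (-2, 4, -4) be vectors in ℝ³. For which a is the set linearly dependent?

The vectors are dependent exactly when the determinant of the matrix with rows w₁, w₂, w₃ vanishes.
Cofactor expansion gives det = 8*a - 98.
Solving 8*a - 98 = 0 yields a = 49/4.

a = 49/4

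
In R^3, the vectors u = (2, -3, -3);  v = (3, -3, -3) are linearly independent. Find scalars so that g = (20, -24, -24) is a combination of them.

g = 4u + 4v

Write g = α₁u + α₂v and equate components.
Back-substitution yields (α₁, α₂) = (4, 4).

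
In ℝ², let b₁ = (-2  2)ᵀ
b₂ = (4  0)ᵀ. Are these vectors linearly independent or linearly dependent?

linearly independent

Place the vectors as rows of a 2×2 matrix and reduce to echelon form.
The reduction yields 2 nonzero rows, so the rank is 2.
Since rank = 2 (the number of vectors), the set is linearly independent.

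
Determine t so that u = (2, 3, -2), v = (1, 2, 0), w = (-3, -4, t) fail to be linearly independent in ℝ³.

t = 4

The set is linearly dependent precisely when det[u; v; w] = 0.
Expanding, det = t - 4.
Setting this to zero gives t = 4.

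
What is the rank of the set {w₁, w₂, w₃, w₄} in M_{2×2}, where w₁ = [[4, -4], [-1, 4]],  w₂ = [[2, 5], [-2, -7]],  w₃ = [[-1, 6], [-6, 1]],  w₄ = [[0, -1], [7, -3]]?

Represent each element by its coordinate vector in ℝ⁴.
Form the matrix with w₁, w₂, w₃, w₄ as columns and reduce.
Reduction leaves 4 leading entries, giving rank 4.

rank 4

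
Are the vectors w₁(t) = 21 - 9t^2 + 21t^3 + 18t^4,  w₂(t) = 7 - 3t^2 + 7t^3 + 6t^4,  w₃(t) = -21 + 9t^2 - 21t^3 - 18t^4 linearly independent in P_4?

Write each element as a coordinate vector in ℝ⁵ using {1, t, …, t^4}.
Place the vectors as rows of a 3×5 matrix and reduce to echelon form.
The reduction yields 1 nonzero row, so the rank is 1.
Since rank 1 < 3, the set is linearly dependent.

linearly dependent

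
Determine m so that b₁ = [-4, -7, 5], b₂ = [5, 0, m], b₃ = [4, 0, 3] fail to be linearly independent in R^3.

m = 15/4

The vectors are dependent exactly when the determinant of the matrix with rows b₁, b₂, b₃ vanishes.
Cofactor expansion gives det = 105 - 28*m.
This vanishes exactly when m = 15/4.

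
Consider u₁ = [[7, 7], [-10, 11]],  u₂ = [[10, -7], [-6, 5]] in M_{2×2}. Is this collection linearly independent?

Take coordinates with respect to the standard basis {E₁₁, E₁₂, E₂₁, E₂₂}.
Place the vectors as rows of a 2×4 matrix and reduce to echelon form.
The reduction yields 2 nonzero rows, so the rank is 2.
Since rank = 2 (the number of vectors), the set is linearly independent.

linearly independent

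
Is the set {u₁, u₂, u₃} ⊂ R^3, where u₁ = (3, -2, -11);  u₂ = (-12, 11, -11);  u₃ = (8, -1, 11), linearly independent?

Place the vectors as rows of a 3×3 matrix and reduce to echelon form.
The reduction yields 3 nonzero rows, so the rank is 3.
Since rank = 3 (the number of vectors), the set is linearly independent.

linearly independent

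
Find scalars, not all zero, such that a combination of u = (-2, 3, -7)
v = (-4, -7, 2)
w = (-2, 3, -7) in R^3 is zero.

Solve the homogeneous system with u, v, w as columns by row-reducing the coefficient matrix.
A generator of the null space is (1, 0, -1).

u - w = 0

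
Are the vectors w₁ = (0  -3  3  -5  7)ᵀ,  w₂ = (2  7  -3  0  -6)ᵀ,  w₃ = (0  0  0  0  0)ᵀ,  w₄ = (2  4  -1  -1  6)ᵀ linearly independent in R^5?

One of the vectors is the zero vector, so the set is linearly dependent.

linearly dependent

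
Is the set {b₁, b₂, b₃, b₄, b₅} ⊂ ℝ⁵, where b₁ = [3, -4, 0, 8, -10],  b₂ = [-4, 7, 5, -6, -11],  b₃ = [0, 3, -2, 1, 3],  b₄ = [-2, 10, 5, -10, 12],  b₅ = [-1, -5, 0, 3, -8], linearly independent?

linearly independent

Form the 5×5 matrix with these as columns; its determinant is 6019.
A nonzero determinant means the columns are linearly independent.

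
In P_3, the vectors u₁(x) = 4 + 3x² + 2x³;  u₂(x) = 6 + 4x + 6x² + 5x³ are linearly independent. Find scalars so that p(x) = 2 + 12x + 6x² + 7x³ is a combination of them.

Work in coordinates with respect to the standard basis {1, x, …, x³}.
Set up the augmented matrix [u₁ | u₂ | p] and row-reduce.
Back-substitution yields (a₁, a₂) = (-4, 3).

p = -4u₁ + 3u₂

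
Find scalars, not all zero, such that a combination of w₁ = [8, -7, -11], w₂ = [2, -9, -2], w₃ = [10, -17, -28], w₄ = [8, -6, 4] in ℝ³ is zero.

2w₁ + w₂ - w₃ - w₄ = 0

Write the vectors as columns of a matrix and find a nonzero vector in its null space.
The free variable yields coefficients (2, 1, -1, -1) (any nonzero multiple also works).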